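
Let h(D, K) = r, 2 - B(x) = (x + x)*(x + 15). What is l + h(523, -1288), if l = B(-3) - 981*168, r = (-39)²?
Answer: -163213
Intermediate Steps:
r = 1521
B(x) = 2 - 2*x*(15 + x) (B(x) = 2 - (x + x)*(x + 15) = 2 - 2*x*(15 + x))
h(D, K) = 1521
l = -164734 (l = (2 - 30*(-3) - 2*(-3)²) - 981*168 = (2 + 90 - 2*9) - 164808 = (2 + 90 - 18) - 164808 = 74 - 164808 = -164734)
l + h(523, -1288) = -164734 + 1521 = -163213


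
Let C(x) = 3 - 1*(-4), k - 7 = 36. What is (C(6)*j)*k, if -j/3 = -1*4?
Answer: 3612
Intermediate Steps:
k = 43 (k = 7 + 36 = 43)
C(x) = 7 (C(x) = 3 + 4 = 7)
j = 12 (j = -(-3)*4 = -3*(-4) = 12)
(C(6)*j)*k = (7*12)*43 = 84*43 = 3612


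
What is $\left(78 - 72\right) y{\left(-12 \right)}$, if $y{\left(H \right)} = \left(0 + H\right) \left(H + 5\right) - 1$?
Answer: $498$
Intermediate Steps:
$y{\left(H \right)} = -1 + H \left(5 + H\right)$ ($y{\left(H \right)} = H \left(5 + H\right) - 1 = -1 + H \left(5 + H\right)$)
$\left(78 - 72\right) y{\left(-12 \right)} = \left(78 - 72\right) \left(-1 + \left(-12\right)^{2} + 5 \left(-12\right)\right) = 6 \left(-1 + 144 - 60\right) = 6 \cdot 83 = 498$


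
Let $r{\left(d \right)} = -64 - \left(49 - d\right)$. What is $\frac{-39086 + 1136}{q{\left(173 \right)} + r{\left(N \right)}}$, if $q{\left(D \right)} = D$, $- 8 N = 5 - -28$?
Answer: $- \frac{101200}{149} \approx -679.19$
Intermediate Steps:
$N = - \frac{33}{8}$ ($N = - \frac{5 - -28}{8} = - \frac{5 + 28}{8} = \left(- \frac{1}{8}\right) 33 = - \frac{33}{8} \approx -4.125$)
$r{\left(d \right)} = -113 + d$ ($r{\left(d \right)} = -64 + \left(-49 + d\right) = -113 + d$)
$\frac{-39086 + 1136}{q{\left(173 \right)} + r{\left(N \right)}} = \frac{-39086 + 1136}{173 - \frac{937}{8}} = - \frac{37950}{173 - \frac{937}{8}} = - \frac{37950}{\frac{447}{8}} = \left(-37950\right) \frac{8}{447} = - \frac{101200}{149}$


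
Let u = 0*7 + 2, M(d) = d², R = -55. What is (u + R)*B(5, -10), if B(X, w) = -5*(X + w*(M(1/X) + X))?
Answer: -12031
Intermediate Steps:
u = 2 (u = 0 + 2 = 2)
B(X, w) = -5*X - 5*w*(X + X⁻²) (B(X, w) = -5*(X + w*((1/X)² + X)) = -5*(X + w*(X⁻² + X)) = -5*(X + w*(X + X⁻²)) = -5*X - 5*w*(X + X⁻²))
(u + R)*B(5, -10) = (2 - 55)*(5*(-1*(-10) + 5³*(-1 - 1*(-10)))/5²) = -265*(10 + 125*(-1 + 10))/25 = -265*(10 + 125*9)/25 = -265*(10 + 1125)/25 = -265*1135/25 = -53*227 = -12031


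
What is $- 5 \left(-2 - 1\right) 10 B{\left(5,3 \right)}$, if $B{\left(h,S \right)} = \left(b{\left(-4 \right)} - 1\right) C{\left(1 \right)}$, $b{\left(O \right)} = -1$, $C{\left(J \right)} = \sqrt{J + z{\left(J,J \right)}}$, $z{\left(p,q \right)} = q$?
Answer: $- 300 \sqrt{2} \approx -424.26$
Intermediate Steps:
$C{\left(J \right)} = \sqrt{2} \sqrt{J}$ ($C{\left(J \right)} = \sqrt{J + J} = \sqrt{2 J} = \sqrt{2} \sqrt{J}$)
$B{\left(h,S \right)} = - 2 \sqrt{2}$ ($B{\left(h,S \right)} = \left(-1 - 1\right) \sqrt{2} \sqrt{1} = - 2 \sqrt{2} \cdot 1 = - 2 \sqrt{2}$)
$- 5 \left(-2 - 1\right) 10 B{\left(5,3 \right)} = - 5 \left(-2 - 1\right) 10 \left(- 2 \sqrt{2}\right) = \left(-5\right) \left(-3\right) 10 \left(- 2 \sqrt{2}\right) = 15 \cdot 10 \left(- 2 \sqrt{2}\right) = 150 \left(- 2 \sqrt{2}\right) = - 300 \sqrt{2}$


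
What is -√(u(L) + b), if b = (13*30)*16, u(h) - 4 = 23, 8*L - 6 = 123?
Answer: -√6267 ≈ -79.164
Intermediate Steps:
L = 129/8 (L = ¾ + (⅛)*123 = ¾ + 123/8 = 129/8 ≈ 16.125)
u(h) = 27 (u(h) = 4 + 23 = 27)
b = 6240 (b = 390*16 = 6240)
-√(u(L) + b) = -√(27 + 6240) = -√6267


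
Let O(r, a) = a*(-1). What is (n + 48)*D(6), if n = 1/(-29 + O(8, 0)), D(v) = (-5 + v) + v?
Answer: 9737/29 ≈ 335.76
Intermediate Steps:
O(r, a) = -a
D(v) = -5 + 2*v
n = -1/29 (n = 1/(-29 - 1*0) = 1/(-29 + 0) = 1/(-29) = -1/29 ≈ -0.034483)
(n + 48)*D(6) = (-1/29 + 48)*(-5 + 2*6) = 1391*(-5 + 12)/29 = (1391/29)*7 = 9737/29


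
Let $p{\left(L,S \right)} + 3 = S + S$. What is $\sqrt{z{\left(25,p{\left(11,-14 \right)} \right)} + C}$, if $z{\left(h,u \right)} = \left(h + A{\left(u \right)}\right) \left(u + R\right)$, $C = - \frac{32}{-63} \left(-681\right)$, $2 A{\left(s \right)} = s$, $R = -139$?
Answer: $\frac{i \sqrt{864759}}{21} \approx 44.282 i$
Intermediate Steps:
$A{\left(s \right)} = \frac{s}{2}$
$C = - \frac{7264}{21}$ ($C = \left(-32\right) \left(- \frac{1}{63}\right) \left(-681\right) = \frac{32}{63} \left(-681\right) = - \frac{7264}{21} \approx -345.9$)
$p{\left(L,S \right)} = -3 + 2 S$ ($p{\left(L,S \right)} = -3 + \left(S + S\right) = -3 + 2 S$)
$z{\left(h,u \right)} = \left(-139 + u\right) \left(h + \frac{u}{2}\right)$ ($z{\left(h,u \right)} = \left(h + \frac{u}{2}\right) \left(u - 139\right) = \left(h + \frac{u}{2}\right) \left(-139 + u\right) = \left(-139 + u\right) \left(h + \frac{u}{2}\right)$)
$\sqrt{z{\left(25,p{\left(11,-14 \right)} \right)} + C} = \sqrt{\left(\frac{\left(-3 + 2 \left(-14\right)\right)^{2}}{2} - 3475 - \frac{139 \left(-3 + 2 \left(-14\right)\right)}{2} + 25 \left(-3 + 2 \left(-14\right)\right)\right) - \frac{7264}{21}} = \sqrt{\left(\frac{\left(-3 - 28\right)^{2}}{2} - 3475 - \frac{139 \left(-3 - 28\right)}{2} + 25 \left(-3 - 28\right)\right) - \frac{7264}{21}} = \sqrt{\left(\frac{\left(-31\right)^{2}}{2} - 3475 - - \frac{4309}{2} + 25 \left(-31\right)\right) - \frac{7264}{21}} = \sqrt{\left(\frac{1}{2} \cdot 961 - 3475 + \frac{4309}{2} - 775\right) - \frac{7264}{21}} = \sqrt{\left(\frac{961}{2} - 3475 + \frac{4309}{2} - 775\right) - \frac{7264}{21}} = \sqrt{-1615 - \frac{7264}{21}} = \sqrt{- \frac{41179}{21}} = \frac{i \sqrt{864759}}{21}$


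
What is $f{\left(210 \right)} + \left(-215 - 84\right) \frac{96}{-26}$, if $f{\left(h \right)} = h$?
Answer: $1314$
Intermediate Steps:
$f{\left(210 \right)} + \left(-215 - 84\right) \frac{96}{-26} = 210 + \left(-215 - 84\right) \frac{96}{-26} = 210 - 299 \cdot 96 \left(- \frac{1}{26}\right) = 210 - -1104 = 210 + 1104 = 1314$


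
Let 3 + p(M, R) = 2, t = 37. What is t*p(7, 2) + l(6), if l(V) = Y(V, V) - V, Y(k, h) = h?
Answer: -37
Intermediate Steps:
p(M, R) = -1 (p(M, R) = -3 + 2 = -1)
l(V) = 0 (l(V) = V - V = 0)
t*p(7, 2) + l(6) = 37*(-1) + 0 = -37 + 0 = -37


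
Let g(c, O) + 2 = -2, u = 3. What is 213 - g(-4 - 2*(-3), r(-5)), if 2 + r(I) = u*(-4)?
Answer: 217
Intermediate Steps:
r(I) = -14 (r(I) = -2 + 3*(-4) = -2 - 12 = -14)
g(c, O) = -4 (g(c, O) = -2 - 2 = -4)
213 - g(-4 - 2*(-3), r(-5)) = 213 - 1*(-4) = 213 + 4 = 217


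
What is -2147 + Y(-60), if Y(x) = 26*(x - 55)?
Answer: -5137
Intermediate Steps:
Y(x) = -1430 + 26*x (Y(x) = 26*(-55 + x) = -1430 + 26*x)
-2147 + Y(-60) = -2147 + (-1430 + 26*(-60)) = -2147 + (-1430 - 1560) = -2147 - 2990 = -5137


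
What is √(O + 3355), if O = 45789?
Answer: 2*√12286 ≈ 221.68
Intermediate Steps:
√(O + 3355) = √(45789 + 3355) = √49144 = 2*√12286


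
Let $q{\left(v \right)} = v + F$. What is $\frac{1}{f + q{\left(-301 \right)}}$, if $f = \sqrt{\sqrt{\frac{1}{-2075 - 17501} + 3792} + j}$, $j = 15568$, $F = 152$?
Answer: $- \frac{1}{149 - \frac{\sqrt[4]{2} \cdot 2447^{\frac{3}{4}} \sqrt{\sqrt{74232191} + 31136 \sqrt{4894}}}{4894}} \approx -0.041699$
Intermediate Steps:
$q{\left(v \right)} = 152 + v$ ($q{\left(v \right)} = v + 152 = 152 + v$)
$f = \sqrt{15568 + \frac{\sqrt{363292342754}}{9788}}$ ($f = \sqrt{\sqrt{\frac{1}{-2075 - 17501} + 3792} + 15568} = \sqrt{\sqrt{\frac{1}{-19576} + 3792} + 15568} = \sqrt{\sqrt{- \frac{1}{19576} + 3792} + 15568} = \sqrt{\sqrt{\frac{74232191}{19576}} + 15568} = \sqrt{\frac{\sqrt{363292342754}}{9788} + 15568} = \sqrt{15568 + \frac{\sqrt{363292342754}}{9788}} \approx 125.02$)
$\frac{1}{f + q{\left(-301 \right)}} = \frac{1}{\frac{\sqrt[4]{2} \cdot 2447^{\frac{3}{4}} \sqrt{\sqrt{74232191} + 31136 \sqrt{4894}}}{4894} + \left(152 - 301\right)} = \frac{1}{\frac{\sqrt[4]{2} \cdot 2447^{\frac{3}{4}} \sqrt{\sqrt{74232191} + 31136 \sqrt{4894}}}{4894} - 149} = \frac{1}{-149 + \frac{\sqrt[4]{2} \cdot 2447^{\frac{3}{4}} \sqrt{\sqrt{74232191} + 31136 \sqrt{4894}}}{4894}}$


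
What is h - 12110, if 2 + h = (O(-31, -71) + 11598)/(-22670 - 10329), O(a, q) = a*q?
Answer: -399697687/32999 ≈ -12112.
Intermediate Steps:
h = -79797/32999 (h = -2 + (-31*(-71) + 11598)/(-22670 - 10329) = -2 + (2201 + 11598)/(-32999) = -2 + 13799*(-1/32999) = -2 - 13799/32999 = -79797/32999 ≈ -2.4182)
h - 12110 = -79797/32999 - 12110 = -399697687/32999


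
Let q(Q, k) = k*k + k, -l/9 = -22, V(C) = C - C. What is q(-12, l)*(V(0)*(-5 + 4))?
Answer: 0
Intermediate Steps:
V(C) = 0
l = 198 (l = -9*(-22) = 198)
q(Q, k) = k + k**2 (q(Q, k) = k**2 + k = k + k**2)
q(-12, l)*(V(0)*(-5 + 4)) = (198*(1 + 198))*(0*(-5 + 4)) = (198*199)*(0*(-1)) = 39402*0 = 0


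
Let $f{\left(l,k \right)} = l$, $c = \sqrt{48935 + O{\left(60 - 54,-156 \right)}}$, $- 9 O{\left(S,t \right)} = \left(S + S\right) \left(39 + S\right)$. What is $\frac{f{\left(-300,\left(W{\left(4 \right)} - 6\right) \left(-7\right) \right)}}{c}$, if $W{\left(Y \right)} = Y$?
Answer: $- \frac{12 \sqrt{1955}}{391} \approx -1.357$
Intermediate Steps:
$O{\left(S,t \right)} = - \frac{2 S \left(39 + S\right)}{9}$ ($O{\left(S,t \right)} = - \frac{\left(S + S\right) \left(39 + S\right)}{9} = - \frac{2 S \left(39 + S\right)}{9}$)
$c = 5 \sqrt{1955}$ ($c = \sqrt{48935 - \frac{2 \left(60 - 54\right) \left(39 + \left(60 - 54\right)\right)}{9}} = \sqrt{48935 - \frac{4 \left(39 + 6\right)}{3}} = \sqrt{48935 - \frac{4}{3} \cdot 45} = \sqrt{48935 - 60} = \sqrt{48875} = 5 \sqrt{1955} \approx 221.08$)
$\frac{f{\left(-300,\left(W{\left(4 \right)} - 6\right) \left(-7\right) \right)}}{c} = - \frac{300}{5 \sqrt{1955}} = - 300 \frac{\sqrt{1955}}{9775} = - \frac{12 \sqrt{1955}}{391}$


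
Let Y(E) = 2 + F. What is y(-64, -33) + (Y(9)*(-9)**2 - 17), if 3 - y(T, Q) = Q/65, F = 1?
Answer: 14918/65 ≈ 229.51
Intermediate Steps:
y(T, Q) = 3 - Q/65
Y(E) = 3 (Y(E) = 2 + 1 = 3)
y(-64, -33) + (Y(9)*(-9)**2 - 17) = (3 - 1/65*(-33)) + (3*(-9)**2 - 17) = (3 + 33/65) + (3*81 - 17) = 228/65 + (243 - 17) = 228/65 + 226 = 14918/65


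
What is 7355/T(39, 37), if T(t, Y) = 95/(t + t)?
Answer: 114738/19 ≈ 6038.8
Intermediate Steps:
T(t, Y) = 95/(2*t) (T(t, Y) = 95/((2*t)) = 95*(1/(2*t)) = 95/(2*t))
7355/T(39, 37) = 7355/(((95/2)/39)) = 7355/(((95/2)*(1/39))) = 7355/(95/78) = 7355*(78/95) = 114738/19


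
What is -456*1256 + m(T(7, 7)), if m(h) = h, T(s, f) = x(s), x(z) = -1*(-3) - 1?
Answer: -572734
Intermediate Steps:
x(z) = 2 (x(z) = 3 - 1 = 2)
T(s, f) = 2
-456*1256 + m(T(7, 7)) = -456*1256 + 2 = -572736 + 2 = -572734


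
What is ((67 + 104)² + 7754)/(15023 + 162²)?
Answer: 36995/41267 ≈ 0.89648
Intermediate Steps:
((67 + 104)² + 7754)/(15023 + 162²) = (171² + 7754)/(15023 + 26244) = (29241 + 7754)/41267 = 36995*(1/41267) = 36995/41267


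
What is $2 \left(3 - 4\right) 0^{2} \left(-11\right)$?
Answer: $0$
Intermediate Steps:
$2 \left(3 - 4\right) 0^{2} \left(-11\right) = 2 \left(-1\right) 0 \left(-11\right) = \left(-2\right) 0 \left(-11\right) = 0 \left(-11\right) = 0$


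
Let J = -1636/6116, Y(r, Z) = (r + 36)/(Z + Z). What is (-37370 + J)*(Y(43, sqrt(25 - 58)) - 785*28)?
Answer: 1255918275220/1529 + 4513991981*I*sqrt(33)/100914 ≈ 8.214e+8 + 2.5696e+5*I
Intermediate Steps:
Y(r, Z) = (36 + r)/(2*Z) (Y(r, Z) = (36 + r)/((2*Z)) = (36 + r)*(1/(2*Z)) = (36 + r)/(2*Z))
J = -409/1529 (J = -1636*1/6116 = -409/1529 ≈ -0.26750)
(-37370 + J)*(Y(43, sqrt(25 - 58)) - 785*28) = (-37370 - 409/1529)*((36 + 43)/(2*(sqrt(25 - 58))) - 785*28) = -57139139*((1/2)*79/sqrt(-33) - 21980)/1529 = -57139139*((1/2)*79/(I*sqrt(33)) - 21980)/1529 = -57139139*((1/2)*(-I*sqrt(33)/33)*79 - 21980)/1529 = -57139139*(-79*I*sqrt(33)/66 - 21980)/1529 = -57139139*(-21980 - 79*I*sqrt(33)/66)/1529 = 1255918275220/1529 + 4513991981*I*sqrt(33)/100914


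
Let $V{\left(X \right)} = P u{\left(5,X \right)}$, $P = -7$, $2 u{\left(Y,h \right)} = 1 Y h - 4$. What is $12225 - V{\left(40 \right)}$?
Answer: $12911$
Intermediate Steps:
$u{\left(Y,h \right)} = -2 + \frac{Y h}{2}$ ($u{\left(Y,h \right)} = \frac{1 Y h - 4}{2} = \frac{Y h - 4}{2} = \frac{-4 + Y h}{2} = -2 + \frac{Y h}{2}$)
$V{\left(X \right)} = 14 - \frac{35 X}{2}$ ($V{\left(X \right)} = - 7 \left(-2 + \frac{1}{2} \cdot 5 X\right) = - 7 \left(-2 + \frac{5 X}{2}\right) = 14 - \frac{35 X}{2}$)
$12225 - V{\left(40 \right)} = 12225 - \left(14 - 700\right) = 12225 - -686 = 12225 + 686 = 12911$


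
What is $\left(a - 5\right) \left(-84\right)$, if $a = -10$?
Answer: $1260$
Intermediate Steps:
$\left(a - 5\right) \left(-84\right) = \left(-10 - 5\right) \left(-84\right) = \left(-15\right) \left(-84\right) = 1260$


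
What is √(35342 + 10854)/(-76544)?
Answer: -√11549/38272 ≈ -0.0028080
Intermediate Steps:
√(35342 + 10854)/(-76544) = √46196*(-1/76544) = (2*√11549)*(-1/76544) = -√11549/38272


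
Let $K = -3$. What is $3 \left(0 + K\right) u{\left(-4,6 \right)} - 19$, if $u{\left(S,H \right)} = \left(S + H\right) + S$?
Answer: $-1$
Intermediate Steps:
$u{\left(S,H \right)} = H + 2 S$ ($u{\left(S,H \right)} = \left(H + S\right) + S = H + 2 S$)
$3 \left(0 + K\right) u{\left(-4,6 \right)} - 19 = 3 \left(0 - 3\right) \left(6 + 2 \left(-4\right)\right) - 19 = 3 \left(- 3 \left(6 - 8\right)\right) - 19 = 3 \left(\left(-3\right) \left(-2\right)\right) - 19 = 3 \cdot 6 - 19 = 18 - 19 = -1$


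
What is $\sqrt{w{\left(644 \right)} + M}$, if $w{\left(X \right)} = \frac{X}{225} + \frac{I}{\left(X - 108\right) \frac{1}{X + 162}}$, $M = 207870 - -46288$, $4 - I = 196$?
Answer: $\frac{\sqrt{256417214066}}{1005} \approx 503.86$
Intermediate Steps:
$I = -192$ ($I = 4 - 196 = -192$)
$M = 254158$ ($M = 207870 + 46288 = 254158$)
$w{\left(X \right)} = \frac{X}{225} - \frac{192 \left(162 + X\right)}{-108 + X}$ ($w{\left(X \right)} = \frac{X}{225} - \frac{192}{\left(X - 108\right) \frac{1}{X + 162}} = X \frac{1}{225} - \frac{192}{\left(-108 + X\right) \frac{1}{162 + X}} = \frac{X}{225} - \frac{192}{\frac{1}{162 + X} \left(-108 + X\right)} = \frac{X}{225} - 192 \frac{162 + X}{-108 + X} = \frac{X}{225} - \frac{192 \left(162 + X\right)}{-108 + X}$)
$\sqrt{w{\left(644 \right)} + M} = \sqrt{\frac{-6998400 + 644^{2} - 27890352}{225 \left(-108 + 644\right)} + 254158} = \sqrt{\frac{-6998400 + 414736 - 27890352}{225 \cdot 536} + 254158} = \sqrt{\frac{1}{225} \cdot \frac{1}{536} \left(-34474016\right) + 254158} = \sqrt{- \frac{4309252}{15075} + 254158} = \sqrt{\frac{3827122598}{15075}} = \frac{\sqrt{256417214066}}{1005}$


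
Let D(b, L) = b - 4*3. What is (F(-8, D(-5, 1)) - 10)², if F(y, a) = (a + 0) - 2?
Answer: 841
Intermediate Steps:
D(b, L) = -12 + b (D(b, L) = b - 12 = -12 + b)
F(y, a) = -2 + a (F(y, a) = a - 2 = -2 + a)
(F(-8, D(-5, 1)) - 10)² = ((-2 + (-12 - 5)) - 10)² = ((-2 - 17) - 10)² = (-19 - 10)² = (-29)² = 841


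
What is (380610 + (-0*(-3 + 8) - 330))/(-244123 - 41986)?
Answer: -380280/286109 ≈ -1.3291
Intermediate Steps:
(380610 + (-0*(-3 + 8) - 330))/(-244123 - 41986) = (380610 + (-0*5 - 330))/(-286109) = (380610 + (-183*0 - 330))*(-1/286109) = (380610 + (0 - 330))*(-1/286109) = (380610 - 330)*(-1/286109) = 380280*(-1/286109) = -380280/286109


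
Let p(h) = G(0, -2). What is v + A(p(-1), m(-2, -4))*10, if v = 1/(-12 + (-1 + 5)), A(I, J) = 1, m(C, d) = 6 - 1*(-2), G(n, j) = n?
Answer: 79/8 ≈ 9.8750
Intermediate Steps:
p(h) = 0
m(C, d) = 8 (m(C, d) = 6 + 2 = 8)
v = -⅛ (v = 1/(-12 + 4) = 1/(-8) = -⅛ ≈ -0.12500)
v + A(p(-1), m(-2, -4))*10 = -⅛ + 1*10 = -⅛ + 10 = 79/8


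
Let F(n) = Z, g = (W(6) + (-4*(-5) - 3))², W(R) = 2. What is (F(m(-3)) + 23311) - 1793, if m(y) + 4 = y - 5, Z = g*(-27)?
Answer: 11771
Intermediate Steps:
g = 361 (g = (2 + (-4*(-5) - 3))² = (2 + (20 - 3))² = (2 + 17)² = 19² = 361)
Z = -9747 (Z = 361*(-27) = -9747)
m(y) = -9 + y (m(y) = -4 + (y - 5) = -4 + (-5 + y) = -9 + y)
F(n) = -9747
(F(m(-3)) + 23311) - 1793 = (-9747 + 23311) - 1793 = 13564 - 1793 = 11771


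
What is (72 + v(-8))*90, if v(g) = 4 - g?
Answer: 7560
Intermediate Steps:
(72 + v(-8))*90 = (72 + (4 - 1*(-8)))*90 = (72 + (4 + 8))*90 = (72 + 12)*90 = 84*90 = 7560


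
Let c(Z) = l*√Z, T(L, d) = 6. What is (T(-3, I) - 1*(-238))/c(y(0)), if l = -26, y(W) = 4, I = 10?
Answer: -61/13 ≈ -4.6923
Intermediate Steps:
c(Z) = -26*√Z
(T(-3, I) - 1*(-238))/c(y(0)) = (6 - 1*(-238))/((-26*√4)) = (6 + 238)/((-26*2)) = 244/(-52) = 244*(-1/52) = -61/13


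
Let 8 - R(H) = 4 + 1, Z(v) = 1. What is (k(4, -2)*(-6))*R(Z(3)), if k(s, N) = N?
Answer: 36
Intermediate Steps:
R(H) = 3 (R(H) = 8 - (4 + 1) = 8 - 1*5 = 8 - 5 = 3)
(k(4, -2)*(-6))*R(Z(3)) = -2*(-6)*3 = 12*3 = 36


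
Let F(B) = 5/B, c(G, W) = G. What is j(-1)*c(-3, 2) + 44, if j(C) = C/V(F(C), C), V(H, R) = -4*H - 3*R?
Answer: 1015/23 ≈ 44.130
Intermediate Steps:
j(C) = C/(-20/C - 3*C)
j(-1)*c(-3, 2) + 44 = -1*(-1)**2/(20 + 3*(-1)**2)*(-3) + 44 = -1*1/(20 + 3*1)*(-3) + 44 = -1*1/(20 + 3)*(-3) + 44 = -1*1/23*(-3) + 44 = -1*1*1/23*(-3) + 44 = -1/23*(-3) + 44 = 3/23 + 44 = 1015/23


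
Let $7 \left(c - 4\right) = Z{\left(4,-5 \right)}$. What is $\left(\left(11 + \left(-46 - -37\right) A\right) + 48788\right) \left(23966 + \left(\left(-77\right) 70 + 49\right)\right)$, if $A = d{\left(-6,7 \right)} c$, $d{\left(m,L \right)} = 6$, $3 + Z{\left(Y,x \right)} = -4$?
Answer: $905864125$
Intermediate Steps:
$Z{\left(Y,x \right)} = -7$ ($Z{\left(Y,x \right)} = -3 - 4 = -7$)
$c = 3$ ($c = 4 + \frac{1}{7} \left(-7\right) = 4 - 1 = 3$)
$A = 18$ ($A = 6 \cdot 3 = 18$)
$\left(\left(11 + \left(-46 - -37\right) A\right) + 48788\right) \left(23966 + \left(\left(-77\right) 70 + 49\right)\right) = \left(\left(11 + \left(-46 - -37\right) 18\right) + 48788\right) \left(23966 + \left(\left(-77\right) 70 + 49\right)\right) = \left(\left(11 + \left(-46 + 37\right) 18\right) + 48788\right) \left(23966 + \left(-5390 + 49\right)\right) = \left(\left(11 - 162\right) + 48788\right) \left(23966 - 5341\right) = \left(\left(11 - 162\right) + 48788\right) 18625 = \left(-151 + 48788\right) 18625 = 48637 \cdot 18625 = 905864125$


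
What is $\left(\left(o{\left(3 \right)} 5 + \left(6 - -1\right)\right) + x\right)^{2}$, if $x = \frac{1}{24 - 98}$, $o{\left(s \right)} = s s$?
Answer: $\frac{14799409}{5476} \approx 2702.6$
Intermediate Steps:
$o{\left(s \right)} = s^{2}$
$x = - \frac{1}{74}$ ($x = \frac{1}{-74} = - \frac{1}{74} \approx -0.013514$)
$\left(\left(o{\left(3 \right)} 5 + \left(6 - -1\right)\right) + x\right)^{2} = \left(\left(3^{2} \cdot 5 + \left(6 - -1\right)\right) - \frac{1}{74}\right)^{2} = \left(\left(9 \cdot 5 + \left(6 + 1\right)\right) - \frac{1}{74}\right)^{2} = \left(\left(45 + 7\right) - \frac{1}{74}\right)^{2} = \left(52 - \frac{1}{74}\right)^{2} = \left(\frac{3847}{74}\right)^{2} = \frac{14799409}{5476}$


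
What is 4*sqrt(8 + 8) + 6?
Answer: 22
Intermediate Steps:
4*sqrt(8 + 8) + 6 = 4*sqrt(16) + 6 = 4*4 + 6 = 16 + 6 = 22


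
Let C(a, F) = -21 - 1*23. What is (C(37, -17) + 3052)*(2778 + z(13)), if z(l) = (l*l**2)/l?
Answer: 8864576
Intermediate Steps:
C(a, F) = -44 (C(a, F) = -21 - 23 = -44)
z(l) = l**2 (z(l) = l**3/l = l**2)
(C(37, -17) + 3052)*(2778 + z(13)) = (-44 + 3052)*(2778 + 13**2) = 3008*(2778 + 169) = 3008*2947 = 8864576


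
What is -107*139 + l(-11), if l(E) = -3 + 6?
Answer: -14870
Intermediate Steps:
l(E) = 3
-107*139 + l(-11) = -107*139 + 3 = -14873 + 3 = -14870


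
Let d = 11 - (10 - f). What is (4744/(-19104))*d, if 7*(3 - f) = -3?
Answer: -18383/16716 ≈ -1.0997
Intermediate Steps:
f = 24/7 (f = 3 - ⅐*(-3) = 3 + 3/7 = 24/7 ≈ 3.4286)
d = 31/7 (d = 11 - (10 - 1*24/7) = 11 - (10 - 24/7) = 11 - 1*46/7 = 11 - 46/7 = 31/7 ≈ 4.4286)
(4744/(-19104))*d = (4744/(-19104))*(31/7) = (4744*(-1/19104))*(31/7) = -593/2388*31/7 = -18383/16716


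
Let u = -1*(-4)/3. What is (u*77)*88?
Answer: 27104/3 ≈ 9034.7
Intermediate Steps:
u = 4/3 (u = 4*(1/3) = 4/3 ≈ 1.3333)
(u*77)*88 = ((4/3)*77)*88 = (308/3)*88 = 27104/3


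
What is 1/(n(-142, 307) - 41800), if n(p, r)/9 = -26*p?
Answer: -1/8572 ≈ -0.00011666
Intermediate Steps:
n(p, r) = -234*p (n(p, r) = 9*(-26*p) = -234*p)
1/(n(-142, 307) - 41800) = 1/(-234*(-142) - 41800) = 1/(33228 - 41800) = 1/(-8572) = -1/8572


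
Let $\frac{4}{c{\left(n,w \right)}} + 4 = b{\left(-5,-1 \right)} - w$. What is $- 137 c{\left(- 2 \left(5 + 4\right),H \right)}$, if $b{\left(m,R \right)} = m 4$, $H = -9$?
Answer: $\frac{548}{15} \approx 36.533$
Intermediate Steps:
$b{\left(m,R \right)} = 4 m$
$c{\left(n,w \right)} = \frac{4}{-24 - w}$ ($c{\left(n,w \right)} = \frac{4}{-4 - \left(20 + w\right)} = \frac{4}{-24 - w}$)
$- 137 c{\left(- 2 \left(5 + 4\right),H \right)} = - 137 \left(- \frac{4}{24 - 9}\right) = - 137 \left(- \frac{4}{15}\right) = - 137 \left(\left(-4\right) \frac{1}{15}\right) = \left(-137\right) \left(- \frac{4}{15}\right) = \frac{548}{15}$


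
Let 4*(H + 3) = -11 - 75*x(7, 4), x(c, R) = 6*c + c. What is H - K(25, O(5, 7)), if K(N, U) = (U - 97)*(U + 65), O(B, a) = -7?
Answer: 10215/2 ≈ 5107.5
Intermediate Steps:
x(c, R) = 7*c
K(N, U) = (-97 + U)*(65 + U)
H = -1849/2 (H = -3 + (-11 - 525*7)/4 = -3 + (-11 - 75*49)/4 = -3 + (-11 - 3675)/4 = -3 + (¼)*(-3686) = -3 - 1843/2 = -1849/2 ≈ -924.50)
H - K(25, O(5, 7)) = -1849/2 - (-6305 + (-7)² - 32*(-7)) = -1849/2 - (-6305 + 49 + 224) = -1849/2 - 1*(-6032) = -1849/2 + 6032 = 10215/2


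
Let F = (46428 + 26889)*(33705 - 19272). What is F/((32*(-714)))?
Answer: -20748711/448 ≈ -46314.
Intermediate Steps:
F = 1058184261 (F = 73317*14433 = 1058184261)
F/((32*(-714))) = 1058184261/((32*(-714))) = 1058184261/(-22848) = 1058184261*(-1/22848) = -20748711/448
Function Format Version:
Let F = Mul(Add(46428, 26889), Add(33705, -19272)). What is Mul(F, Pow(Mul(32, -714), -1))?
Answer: Rational(-20748711, 448) ≈ -46314.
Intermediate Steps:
F = 1058184261 (F = Mul(73317, 14433) = 1058184261)
Mul(F, Pow(Mul(32, -714), -1)) = Mul(1058184261, Pow(Mul(32, -714), -1)) = Mul(1058184261, Pow(-22848, -1)) = Mul(1058184261, Rational(-1, 22848)) = Rational(-20748711, 448)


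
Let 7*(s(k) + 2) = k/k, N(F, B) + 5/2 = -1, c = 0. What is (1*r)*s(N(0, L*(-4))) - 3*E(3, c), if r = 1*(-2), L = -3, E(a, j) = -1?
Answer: 47/7 ≈ 6.7143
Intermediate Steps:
r = -2
N(F, B) = -7/2 (N(F, B) = -5/2 - 1 = -7/2)
s(k) = -13/7 (s(k) = -2 + (k/k)/7 = -2 + (⅐)*1 = -2 + ⅐ = -13/7)
(1*r)*s(N(0, L*(-4))) - 3*E(3, c) = (1*(-2))*(-13/7) - 3*(-1) = -2*(-13/7) + 3 = 26/7 + 3 = 47/7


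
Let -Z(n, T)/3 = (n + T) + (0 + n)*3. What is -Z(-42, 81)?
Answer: -261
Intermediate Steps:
Z(n, T) = -12*n - 3*T (Z(n, T) = -3*((n + T) + (0 + n)*3) = -3*((T + n) + n*3) = -3*((T + n) + 3*n) = -3*(T + 4*n) = -12*n - 3*T)
-Z(-42, 81) = -(-12*(-42) - 3*81) = -(504 - 243) = -1*261 = -261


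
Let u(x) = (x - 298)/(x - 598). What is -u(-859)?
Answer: -1157/1457 ≈ -0.79410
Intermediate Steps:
u(x) = (-298 + x)/(-598 + x)
-u(-859) = -(-298 - 859)/(-598 - 859) = -(-1157)/(-1457) = -(-1)*(-1157)/1457 = -1*1157/1457 = -1157/1457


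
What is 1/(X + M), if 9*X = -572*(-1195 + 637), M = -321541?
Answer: -1/286077 ≈ -3.4956e-6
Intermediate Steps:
X = 35464 (X = (-572*(-1195 + 637))/9 = (-572*(-558))/9 = (⅑)*319176 = 35464)
1/(X + M) = 1/(35464 - 321541) = 1/(-286077) = -1/286077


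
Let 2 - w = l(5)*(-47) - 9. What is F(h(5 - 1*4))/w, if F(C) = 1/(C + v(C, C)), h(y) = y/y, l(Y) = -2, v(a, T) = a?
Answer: -1/166 ≈ -0.0060241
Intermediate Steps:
h(y) = 1
w = -83 (w = 2 - (-2*(-47) - 9) = 2 - (94 - 9) = 2 - 1*85 = 2 - 85 = -83)
F(C) = 1/(2*C) (F(C) = 1/(C + C) = 1/(2*C))
F(h(5 - 1*4))/w = ((1/2)/1)/(-83) = ((1/2)*1)*(-1/83) = (1/2)*(-1/83) = -1/166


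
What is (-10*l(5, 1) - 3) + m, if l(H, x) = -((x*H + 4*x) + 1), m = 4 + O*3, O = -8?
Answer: 77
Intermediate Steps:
m = -20 (m = 4 - 8*3 = 4 - 24 = -20)
l(H, x) = -1 - 4*x - H*x (l(H, x) = -((H*x + 4*x) + 1) = -((4*x + H*x) + 1) = -(1 + 4*x + H*x) = -1 - 4*x - H*x)
(-10*l(5, 1) - 3) + m = (-10*(-1 - 4*1 - 1*5*1) - 3) - 20 = (-10*(-1 - 4 - 5) - 3) - 20 = (-10*(-10) - 3) - 20 = (100 - 3) - 20 = 97 - 20 = 77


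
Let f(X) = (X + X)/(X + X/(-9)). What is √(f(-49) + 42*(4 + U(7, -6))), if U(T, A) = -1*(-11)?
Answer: 3*√281/2 ≈ 25.145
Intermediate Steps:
U(T, A) = 11
f(X) = 9/4 (f(X) = (2*X)/(X + X*(-⅑)) = (2*X)/(X - X/9) = (2*X)/((8*X/9)) = (2*X)*(9/(8*X)) = 9/4)
√(f(-49) + 42*(4 + U(7, -6))) = √(9/4 + 42*(4 + 11)) = √(9/4 + 42*15) = √(9/4 + 630) = √(2529/4) = 3*√281/2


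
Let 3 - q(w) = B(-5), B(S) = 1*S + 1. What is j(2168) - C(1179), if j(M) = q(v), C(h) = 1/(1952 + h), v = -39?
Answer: 21916/3131 ≈ 6.9997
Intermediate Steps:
B(S) = 1 + S (B(S) = S + 1 = 1 + S)
q(w) = 7 (q(w) = 3 - (1 - 5) = 3 - 1*(-4) = 3 + 4 = 7)
j(M) = 7
j(2168) - C(1179) = 7 - 1/(1952 + 1179) = 7 - 1/3131 = 21916/3131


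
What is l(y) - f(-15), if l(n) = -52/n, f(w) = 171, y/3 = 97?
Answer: -49813/291 ≈ -171.18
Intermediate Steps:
y = 291 (y = 3*97 = 291)
l(y) - f(-15) = -52/291 - 1*171 = -52*1/291 - 171 = -52/291 - 171 = -49813/291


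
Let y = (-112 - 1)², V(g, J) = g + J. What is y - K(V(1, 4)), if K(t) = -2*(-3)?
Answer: 12763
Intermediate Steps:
V(g, J) = J + g
y = 12769 (y = (-113)² = 12769)
K(t) = 6
y - K(V(1, 4)) = 12769 - 1*6 = 12769 - 6 = 12763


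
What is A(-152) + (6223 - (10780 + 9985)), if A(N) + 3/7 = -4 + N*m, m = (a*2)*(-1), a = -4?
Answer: -110337/7 ≈ -15762.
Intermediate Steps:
m = 8 (m = -4*2*(-1) = -8*(-1) = 8)
A(N) = -31/7 + 8*N (A(N) = -3/7 + (-4 + N*8) = -3/7 + (-4 + 8*N) = -31/7 + 8*N)
A(-152) + (6223 - (10780 + 9985)) = (-31/7 + 8*(-152)) + (6223 - (10780 + 9985)) = (-31/7 - 1216) + (6223 - 1*20765) = -8543/7 + (6223 - 20765) = -8543/7 - 14542 = -110337/7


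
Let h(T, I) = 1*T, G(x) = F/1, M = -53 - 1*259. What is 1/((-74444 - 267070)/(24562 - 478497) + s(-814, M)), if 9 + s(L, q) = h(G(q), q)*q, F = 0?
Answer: -453935/3743901 ≈ -0.12125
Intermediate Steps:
M = -312 (M = -53 - 259 = -312)
G(x) = 0 (G(x) = 0/1 = 0*1 = 0)
h(T, I) = T
s(L, q) = -9 (s(L, q) = -9 + 0*q = -9 + 0 = -9)
1/((-74444 - 267070)/(24562 - 478497) + s(-814, M)) = 1/((-74444 - 267070)/(24562 - 478497) - 9) = 1/(-341514/(-453935) - 9) = 1/(-341514*(-1/453935) - 9) = 1/(341514/453935 - 9) = 1/(-3743901/453935) = -453935/3743901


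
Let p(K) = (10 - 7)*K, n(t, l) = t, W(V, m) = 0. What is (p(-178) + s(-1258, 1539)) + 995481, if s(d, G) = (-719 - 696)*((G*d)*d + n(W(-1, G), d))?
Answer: -3446324889393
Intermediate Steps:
p(K) = 3*K
s(d, G) = -1415*G*d**2 (s(d, G) = (-719 - 696)*((G*d)*d + 0) = -1415*(G*d**2 + 0) = -1415*G*d**2)
(p(-178) + s(-1258, 1539)) + 995481 = (3*(-178) - 1415*1539*(-1258)**2) + 995481 = (-534 - 1415*1539*1582564) + 995481 = (-534 - 3446325884340) + 995481 = -3446325884874 + 995481 = -3446324889393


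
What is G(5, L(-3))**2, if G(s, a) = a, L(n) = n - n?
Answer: 0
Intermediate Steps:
L(n) = 0
G(5, L(-3))**2 = 0**2 = 0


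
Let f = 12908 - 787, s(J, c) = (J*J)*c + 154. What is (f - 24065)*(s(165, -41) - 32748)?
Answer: 13721494136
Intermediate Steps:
s(J, c) = 154 + c*J² (s(J, c) = J²*c + 154 = c*J² + 154 = 154 + c*J²)
f = 12121
(f - 24065)*(s(165, -41) - 32748) = (12121 - 24065)*((154 - 41*165²) - 32748) = -11944*((154 - 41*27225) - 32748) = -11944*((154 - 1116225) - 32748) = -11944*(-1116071 - 32748) = -11944*(-1148819) = 13721494136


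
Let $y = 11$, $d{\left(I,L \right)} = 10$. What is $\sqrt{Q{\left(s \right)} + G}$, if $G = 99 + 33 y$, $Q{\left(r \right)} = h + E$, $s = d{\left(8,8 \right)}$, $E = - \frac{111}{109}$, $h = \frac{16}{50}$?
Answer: $\frac{\sqrt{137018123}}{545} \approx 21.478$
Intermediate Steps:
$h = \frac{8}{25}$ ($h = 16 \cdot \frac{1}{50} = \frac{8}{25} \approx 0.32$)
$E = - \frac{111}{109}$ ($E = \left(-111\right) \frac{1}{109} = - \frac{111}{109} \approx -1.0183$)
$s = 10$
$Q{\left(r \right)} = - \frac{1903}{2725}$ ($Q{\left(r \right)} = \frac{8}{25} - \frac{111}{109} = - \frac{1903}{2725}$)
$G = 462$ ($G = 99 + 33 \cdot 11 = 99 + 363 = 462$)
$\sqrt{Q{\left(s \right)} + G} = \sqrt{- \frac{1903}{2725} + 462} = \sqrt{\frac{1257047}{2725}} = \frac{\sqrt{137018123}}{545}$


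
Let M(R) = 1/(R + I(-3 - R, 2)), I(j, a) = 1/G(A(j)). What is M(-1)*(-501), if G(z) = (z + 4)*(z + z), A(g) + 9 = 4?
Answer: 1670/3 ≈ 556.67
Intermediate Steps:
A(g) = -5 (A(g) = -9 + 4 = -5)
G(z) = 2*z*(4 + z) (G(z) = (4 + z)*(2*z) = 2*z*(4 + z))
I(j, a) = ⅒ (I(j, a) = 1/(2*(-5)*(4 - 5)) = 1/(2*(-5)*(-1)) = 1/10 = ⅒)
M(R) = 1/(⅒ + R) (M(R) = 1/(R + ⅒) = 1/(⅒ + R))
M(-1)*(-501) = (10/(1 + 10*(-1)))*(-501) = (10/(1 - 10))*(-501) = (10/(-9))*(-501) = (10*(-⅑))*(-501) = -10/9*(-501) = 1670/3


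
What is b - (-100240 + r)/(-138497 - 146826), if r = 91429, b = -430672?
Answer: -122880635867/285323 ≈ -4.3067e+5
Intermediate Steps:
b - (-100240 + r)/(-138497 - 146826) = -430672 - (-100240 + 91429)/(-138497 - 146826) = -430672 - (-8811)/(-285323) = -430672 - (-8811)*(-1)/285323 = -430672 - 1*8811/285323 = -430672 - 8811/285323 = -122880635867/285323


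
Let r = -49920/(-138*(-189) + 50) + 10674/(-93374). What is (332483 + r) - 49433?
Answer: 86331379181169/305006171 ≈ 2.8305e+5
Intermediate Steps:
r = -617520381/305006171 (r = -49920/(26082 + 50) + 10674*(-1/93374) = -49920/26132 - 5337/46687 = -49920*1/26132 - 5337/46687 = -12480/6533 - 5337/46687 = -617520381/305006171 ≈ -2.0246)
(332483 + r) - 49433 = (332483 - 617520381/305006171) - 49433 = 101408749232212/305006171 - 49433 = 86331379181169/305006171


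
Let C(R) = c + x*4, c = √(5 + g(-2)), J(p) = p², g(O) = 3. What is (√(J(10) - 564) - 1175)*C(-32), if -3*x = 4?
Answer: 2*(8 - 3*√2)*(1175 - 4*I*√29)/3 ≈ 2943.3 - 53.957*I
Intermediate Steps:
x = -4/3 (x = -⅓*4 = -4/3 ≈ -1.3333)
c = 2*√2 (c = √(5 + 3) = √8 = 2*√2 ≈ 2.8284)
C(R) = -16/3 + 2*√2 (C(R) = 2*√2 - 4/3*4 = 2*√2 - 16/3 = -16/3 + 2*√2)
(√(J(10) - 564) - 1175)*C(-32) = (√(10² - 564) - 1175)*(-16/3 + 2*√2) = (√(100 - 564) - 1175)*(-16/3 + 2*√2) = (√(-464) - 1175)*(-16/3 + 2*√2) = (4*I*√29 - 1175)*(-16/3 + 2*√2) = (-1175 + 4*I*√29)*(-16/3 + 2*√2)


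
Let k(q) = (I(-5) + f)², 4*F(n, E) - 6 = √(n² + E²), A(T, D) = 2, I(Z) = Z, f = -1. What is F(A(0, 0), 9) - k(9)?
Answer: -69/2 + √85/4 ≈ -32.195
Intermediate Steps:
F(n, E) = 3/2 + √(E² + n²)/4 (F(n, E) = 3/2 + √(n² + E²)/4 = 3/2 + √(E² + n²)/4)
k(q) = 36 (k(q) = (-5 - 1)² = (-6)² = 36)
F(A(0, 0), 9) - k(9) = (3/2 + √(9² + 2²)/4) - 1*36 = (3/2 + √(81 + 4)/4) - 36 = (3/2 + √85/4) - 36 = -69/2 + √85/4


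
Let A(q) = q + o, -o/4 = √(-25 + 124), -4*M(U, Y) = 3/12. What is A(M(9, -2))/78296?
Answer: -1/1252736 - 3*√11/19574 ≈ -0.00050912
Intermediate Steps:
M(U, Y) = -1/16 (M(U, Y) = -3/(4*12) = -¼*¼ = -1/16)
o = -12*√11 (o = -4*√(-25 + 124) = -12*√11 ≈ -39.799)
A(q) = q - 12*√11
A(M(9, -2))/78296 = (-1/16 - 12*√11)/78296 = (-1/16 - 12*√11)*(1/78296) = -1/1252736 - 3*√11/19574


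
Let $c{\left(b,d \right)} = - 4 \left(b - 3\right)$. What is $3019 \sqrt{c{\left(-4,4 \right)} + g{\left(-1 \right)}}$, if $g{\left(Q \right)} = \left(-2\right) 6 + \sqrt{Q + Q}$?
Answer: $3019 \sqrt{16 + i \sqrt{2}} \approx 12088.0 + 533.17 i$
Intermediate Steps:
$c{\left(b,d \right)} = 12 - 4 b$ ($c{\left(b,d \right)} = - 4 \left(-3 + b\right) = 12 - 4 b$)
$g{\left(Q \right)} = -12 + \sqrt{2} \sqrt{Q}$ ($g{\left(Q \right)} = -12 + \sqrt{2 Q} = -12 + \sqrt{2} \sqrt{Q}$)
$3019 \sqrt{c{\left(-4,4 \right)} + g{\left(-1 \right)}} = 3019 \sqrt{\left(12 - -16\right) - \left(12 - \sqrt{2} \sqrt{-1}\right)} = 3019 \sqrt{\left(12 + 16\right) - \left(12 - \sqrt{2} i\right)} = 3019 \sqrt{28 - \left(12 - i \sqrt{2}\right)} = 3019 \sqrt{16 + i \sqrt{2}}$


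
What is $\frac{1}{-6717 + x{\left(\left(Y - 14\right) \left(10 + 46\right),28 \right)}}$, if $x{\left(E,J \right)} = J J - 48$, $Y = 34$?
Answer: $- \frac{1}{5981} \approx -0.0001672$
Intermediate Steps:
$x{\left(E,J \right)} = -48 + J^{2}$ ($x{\left(E,J \right)} = J^{2} - 48 = -48 + J^{2}$)
$\frac{1}{-6717 + x{\left(\left(Y - 14\right) \left(10 + 46\right),28 \right)}} = \frac{1}{-6717 - \left(48 - 28^{2}\right)} = \frac{1}{-6717 + \left(-48 + 784\right)} = \frac{1}{-6717 + 736} = \frac{1}{-5981} = - \frac{1}{5981}$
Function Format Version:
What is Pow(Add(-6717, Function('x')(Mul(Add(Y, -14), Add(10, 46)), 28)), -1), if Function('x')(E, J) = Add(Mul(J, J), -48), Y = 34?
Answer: Rational(-1, 5981) ≈ -0.00016720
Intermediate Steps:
Function('x')(E, J) = Add(-48, Pow(J, 2)) (Function('x')(E, J) = Add(Pow(J, 2), -48) = Add(-48, Pow(J, 2)))
Pow(Add(-6717, Function('x')(Mul(Add(Y, -14), Add(10, 46)), 28)), -1) = Pow(Add(-6717, Add(-48, Pow(28, 2))), -1) = Pow(Add(-6717, Add(-48, 784)), -1) = Pow(Add(-6717, 736), -1) = Pow(-5981, -1) = Rational(-1, 5981)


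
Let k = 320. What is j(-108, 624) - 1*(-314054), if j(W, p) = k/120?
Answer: 942170/3 ≈ 3.1406e+5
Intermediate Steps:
j(W, p) = 8/3 (j(W, p) = 320/120 = 320*(1/120) = 8/3)
j(-108, 624) - 1*(-314054) = 8/3 - 1*(-314054) = 8/3 + 314054 = 942170/3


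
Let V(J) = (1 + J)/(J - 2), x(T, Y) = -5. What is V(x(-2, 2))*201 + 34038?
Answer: 239070/7 ≈ 34153.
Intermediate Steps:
V(J) = (1 + J)/(-2 + J)
V(x(-2, 2))*201 + 34038 = ((1 - 5)/(-2 - 5))*201 + 34038 = (-4/(-7))*201 + 34038 = -⅐*(-4)*201 + 34038 = (4/7)*201 + 34038 = 804/7 + 34038 = 239070/7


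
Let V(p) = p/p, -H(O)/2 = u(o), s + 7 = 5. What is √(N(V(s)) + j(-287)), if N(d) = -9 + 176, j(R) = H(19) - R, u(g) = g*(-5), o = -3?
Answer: 2*√106 ≈ 20.591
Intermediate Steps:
u(g) = -5*g
s = -2 (s = -7 + 5 = -2)
H(O) = -30 (H(O) = -(-10)*(-3) = -2*15 = -30)
j(R) = -30 - R
V(p) = 1
N(d) = 167
√(N(V(s)) + j(-287)) = √(167 + (-30 - 1*(-287))) = √(167 + (-30 + 287)) = √(167 + 257) = √424 = 2*√106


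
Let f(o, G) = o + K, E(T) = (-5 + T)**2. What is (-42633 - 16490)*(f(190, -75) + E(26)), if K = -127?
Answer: -29797992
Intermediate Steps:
f(o, G) = -127 + o (f(o, G) = o - 127 = -127 + o)
(-42633 - 16490)*(f(190, -75) + E(26)) = (-42633 - 16490)*((-127 + 190) + (-5 + 26)**2) = -59123*(63 + 21**2) = -59123*(63 + 441) = -59123*504 = -29797992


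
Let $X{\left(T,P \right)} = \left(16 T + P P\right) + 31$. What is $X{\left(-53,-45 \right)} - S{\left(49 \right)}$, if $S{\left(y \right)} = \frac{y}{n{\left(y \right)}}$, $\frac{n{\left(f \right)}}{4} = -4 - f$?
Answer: $\frac{256145}{212} \approx 1208.2$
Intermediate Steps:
$n{\left(f \right)} = -16 - 4 f$ ($n{\left(f \right)} = 4 \left(-4 - f\right) = -16 - 4 f$)
$X{\left(T,P \right)} = 31 + P^{2} + 16 T$ ($X{\left(T,P \right)} = \left(16 T + P^{2}\right) + 31 = \left(P^{2} + 16 T\right) + 31 = 31 + P^{2} + 16 T$)
$S{\left(y \right)} = \frac{y}{-16 - 4 y}$
$X{\left(-53,-45 \right)} - S{\left(49 \right)} = \left(31 + \left(-45\right)^{2} + 16 \left(-53\right)\right) - \left(-1\right) 49 \frac{1}{16 + 4 \cdot 49} = \left(31 + 2025 - 848\right) - \left(-1\right) 49 \frac{1}{16 + 196} = 1208 - \left(-1\right) 49 \cdot \frac{1}{212} = 1208 - - \frac{49}{212} = 1208 + \frac{49}{212} = \frac{256145}{212}$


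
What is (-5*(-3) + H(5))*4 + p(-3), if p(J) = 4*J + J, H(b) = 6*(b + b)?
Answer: 285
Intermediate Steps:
H(b) = 12*b (H(b) = 6*(2*b) = 12*b)
p(J) = 5*J
(-5*(-3) + H(5))*4 + p(-3) = (-5*(-3) + 12*5)*4 + 5*(-3) = (15 + 60)*4 - 15 = 75*4 - 15 = 300 - 15 = 285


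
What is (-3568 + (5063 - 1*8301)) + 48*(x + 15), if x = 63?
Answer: -3062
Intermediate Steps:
(-3568 + (5063 - 1*8301)) + 48*(x + 15) = (-3568 + (5063 - 1*8301)) + 48*(63 + 15) = (-3568 + (5063 - 8301)) + 48*78 = (-3568 - 3238) + 3744 = -6806 + 3744 = -3062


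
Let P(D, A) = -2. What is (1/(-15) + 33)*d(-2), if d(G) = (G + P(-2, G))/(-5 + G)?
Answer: 1976/105 ≈ 18.819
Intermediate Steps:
d(G) = (-2 + G)/(-5 + G) (d(G) = (G - 2)/(-5 + G) = (-2 + G)/(-5 + G))
(1/(-15) + 33)*d(-2) = (1/(-15) + 33)*((-2 - 2)/(-5 - 2)) = (-1/15 + 33)*(-4/(-7)) = 494*(-⅐*(-4))/15 = (494/15)*(4/7) = 1976/105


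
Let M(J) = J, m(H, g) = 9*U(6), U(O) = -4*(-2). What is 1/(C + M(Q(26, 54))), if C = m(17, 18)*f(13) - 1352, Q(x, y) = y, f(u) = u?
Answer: -1/362 ≈ -0.0027624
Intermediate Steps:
U(O) = 8
m(H, g) = 72 (m(H, g) = 9*8 = 72)
C = -416 (C = 72*13 - 1352 = 936 - 1352 = -416)
1/(C + M(Q(26, 54))) = 1/(-416 + 54) = 1/(-362) = -1/362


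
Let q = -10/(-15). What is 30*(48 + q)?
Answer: 1460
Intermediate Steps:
q = ⅔ (q = -10*(-1/15) = ⅔ ≈ 0.66667)
30*(48 + q) = 30*(48 + ⅔) = 30*(146/3) = 1460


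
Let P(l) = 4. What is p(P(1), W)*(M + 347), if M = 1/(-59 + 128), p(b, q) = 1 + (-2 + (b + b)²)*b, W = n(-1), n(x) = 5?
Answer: 1987352/23 ≈ 86407.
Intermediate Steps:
W = 5
p(b, q) = 1 + b*(-2 + 4*b²) (p(b, q) = 1 + (-2 + (2*b)²)*b = 1 + (-2 + 4*b²)*b = 1 + b*(-2 + 4*b²))
M = 1/69 ≈ 0.014493
p(P(1), W)*(M + 347) = (1 - 2*4 + 4*4³)*(1/69 + 347) = (1 - 8 + 4*64)*(23944/69) = (1 - 8 + 256)*(23944/69) = 249*(23944/69) = 1987352/23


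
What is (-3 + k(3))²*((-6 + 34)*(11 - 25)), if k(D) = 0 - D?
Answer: -14112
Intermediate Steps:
k(D) = -D
(-3 + k(3))²*((-6 + 34)*(11 - 25)) = (-3 - 1*3)²*((-6 + 34)*(11 - 25)) = (-3 - 3)²*(28*(-14)) = (-6)²*(-392) = 36*(-392) = -14112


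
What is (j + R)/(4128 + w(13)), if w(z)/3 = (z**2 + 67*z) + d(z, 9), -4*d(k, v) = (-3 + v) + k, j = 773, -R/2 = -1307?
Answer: 4516/9645 ≈ 0.46822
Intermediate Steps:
R = 2614 (R = -2*(-1307) = 2614)
d(k, v) = 3/4 - k/4 - v/4 (d(k, v) = -((-3 + v) + k)/4 = -(-3 + k + v)/4 = 3/4 - k/4 - v/4)
w(z) = -9/2 + 3*z**2 + 801*z/4 (w(z) = 3*((z**2 + 67*z) + (3/4 - z/4 - 1/4*9)) = 3*((z**2 + 67*z) + (3/4 - z/4 - 9/4)) = 3*((z**2 + 67*z) + (-3/2 - z/4)) = 3*(-3/2 + z**2 + 267*z/4) = -9/2 + 3*z**2 + 801*z/4)
(j + R)/(4128 + w(13)) = (773 + 2614)/(4128 + (-9/2 + 3*13**2 + (801/4)*13)) = 3387/(4128 + (-9/2 + 3*169 + 10413/4)) = 3387/(4128 + (-9/2 + 507 + 10413/4)) = 3387/(4128 + 12423/4) = 3387/(28935/4) = 3387*(4/28935) = 4516/9645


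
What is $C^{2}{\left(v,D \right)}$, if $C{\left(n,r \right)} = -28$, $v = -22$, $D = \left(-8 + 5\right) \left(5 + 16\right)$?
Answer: $784$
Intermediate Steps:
$D = -63$ ($D = \left(-3\right) 21 = -63$)
$C^{2}{\left(v,D \right)} = \left(-28\right)^{2} = 784$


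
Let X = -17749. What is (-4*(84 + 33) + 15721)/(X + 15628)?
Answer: -2179/303 ≈ -7.1914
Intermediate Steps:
(-4*(84 + 33) + 15721)/(X + 15628) = (-4*(84 + 33) + 15721)/(-17749 + 15628) = (-4*117 + 15721)/(-2121) = (-468 + 15721)*(-1/2121) = 15253*(-1/2121) = -2179/303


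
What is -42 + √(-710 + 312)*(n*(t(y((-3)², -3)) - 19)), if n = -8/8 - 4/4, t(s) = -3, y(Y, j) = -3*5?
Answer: -42 + 44*I*√398 ≈ -42.0 + 877.8*I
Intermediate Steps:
y(Y, j) = -15
n = -2 (n = -8*⅛ - 4*¼ = -1 - 1 = -2)
-42 + √(-710 + 312)*(n*(t(y((-3)², -3)) - 19)) = -42 + √(-710 + 312)*(-2*(-3 - 19)) = -42 + √(-398)*(-2*(-22)) = -42 + (I*√398)*44 = -42 + 44*I*√398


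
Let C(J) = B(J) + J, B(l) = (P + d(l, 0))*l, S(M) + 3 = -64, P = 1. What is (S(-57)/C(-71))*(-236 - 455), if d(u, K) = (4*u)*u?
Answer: -46297/1431786 ≈ -0.032335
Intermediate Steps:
S(M) = -67 (S(M) = -3 - 64 = -67)
d(u, K) = 4*u²
B(l) = l*(1 + 4*l²) (B(l) = (1 + 4*l²)*l = l*(1 + 4*l²))
C(J) = 2*J + 4*J³ (C(J) = (J + 4*J³) + J = 2*J + 4*J³)
(S(-57)/C(-71))*(-236 - 455) = (-67/(2*(-71) + 4*(-71)³))*(-236 - 455) = -67/(-142 + 4*(-357911))*(-691) = -67/(-142 - 1431644)*(-691) = -67/(-1431786)*(-691) = -67*(-1/1431786)*(-691) = (67/1431786)*(-691) = -46297/1431786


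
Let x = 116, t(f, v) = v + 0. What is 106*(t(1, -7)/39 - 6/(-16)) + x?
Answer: 21329/156 ≈ 136.72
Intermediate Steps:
t(f, v) = v
106*(t(1, -7)/39 - 6/(-16)) + x = 106*(-7/39 - 6/(-16)) + 116 = 106*(-7*1/39 - 6*(-1/16)) + 116 = 106*(-7/39 + 3/8) + 116 = 106*(61/312) + 116 = 3233/156 + 116 = 21329/156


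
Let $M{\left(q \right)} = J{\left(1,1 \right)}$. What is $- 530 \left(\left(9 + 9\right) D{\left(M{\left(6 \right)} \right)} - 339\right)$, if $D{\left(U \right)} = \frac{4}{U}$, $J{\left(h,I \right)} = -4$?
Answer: $189210$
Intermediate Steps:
$M{\left(q \right)} = -4$
$- 530 \left(\left(9 + 9\right) D{\left(M{\left(6 \right)} \right)} - 339\right) = - 530 \left(\left(9 + 9\right) \frac{4}{-4} - 339\right) = - 530 \left(18 \cdot 4 \left(- \frac{1}{4}\right) - 339\right) = - 530 \left(18 \left(-1\right) - 339\right) = - 530 \left(-18 - 339\right) = \left(-530\right) \left(-357\right) = 189210$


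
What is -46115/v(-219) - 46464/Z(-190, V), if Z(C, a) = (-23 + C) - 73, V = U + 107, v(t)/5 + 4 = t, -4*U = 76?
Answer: 590875/2899 ≈ 203.82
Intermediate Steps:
U = -19 (U = -¼*76 = -19)
v(t) = -20 + 5*t
V = 88 (V = -19 + 107 = 88)
Z(C, a) = -96 + C
-46115/v(-219) - 46464/Z(-190, V) = -46115/(-20 + 5*(-219)) - 46464/(-96 - 190) = -46115/(-20 - 1095) - 46464/(-286) = -46115/(-1115) - 46464*(-1/286) = -46115*(-1/1115) + 2112/13 = 9223/223 + 2112/13 = 590875/2899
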